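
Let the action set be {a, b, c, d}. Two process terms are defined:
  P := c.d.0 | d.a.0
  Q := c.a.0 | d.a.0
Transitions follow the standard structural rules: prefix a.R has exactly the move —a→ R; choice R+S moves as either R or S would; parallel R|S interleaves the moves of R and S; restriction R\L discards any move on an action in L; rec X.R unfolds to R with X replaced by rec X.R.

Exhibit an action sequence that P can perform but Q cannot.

Reachable graph of P (9 states):
  m0 = c.d.0 | d.a.0 :: =c=> m1, =d=> m2
  m1 = d.0 | d.a.0 :: =d=> m3, =d=> m4
  m2 = c.d.0 | a.0 :: =a=> m5, =c=> m4
  m3 = 0 | d.a.0 :: =d=> m6
  m4 = d.0 | a.0 :: =a=> m7, =d=> m6
  m5 = c.d.0 | 0 :: =c=> m7
  m6 = 0 | a.0 :: =a=> m8
  m7 = d.0 | 0 :: =d=> m8
  m8 = 0 | 0 :: deadlocked
Reachable graph of Q (9 states):
  n0 = c.a.0 | d.a.0 :: =c=> n1, =d=> n2
  n1 = a.0 | d.a.0 :: =a=> n3, =d=> n4
  n2 = c.a.0 | a.0 :: =a=> n5, =c=> n4
  n3 = 0 | d.a.0 :: =d=> n6
  n4 = a.0 | a.0 :: =a=> n6, =a=> n7
  n5 = c.a.0 | 0 :: =c=> n7
  n6 = 0 | a.0 :: =a=> n8
  n7 = a.0 | 0 :: =a=> n8
  n8 = 0 | 0 :: deadlocked
Executing cdd from P (initial set {m0}):
  after c @ step 1: {m1}
  after d @ step 2: {m3, m4}
  after d @ step 3: {m6}
  ✓ P
Executing cdd from Q (initial set {n0}):
  after c @ step 1: {n1}
  after d @ step 2: {n4}
  after d @ step 3: no successor for Q

cdd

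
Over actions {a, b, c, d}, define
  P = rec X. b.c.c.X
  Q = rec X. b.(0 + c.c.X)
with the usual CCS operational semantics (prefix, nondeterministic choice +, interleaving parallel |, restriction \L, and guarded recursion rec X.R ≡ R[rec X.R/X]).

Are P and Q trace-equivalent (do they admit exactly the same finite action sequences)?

P's transition system — 3 states:
  p0 = rec X. b.c.c.X has moves =b=> p1
  p1 = c.c.(rec X. b.c.c.X) has moves =c=> p2
  p2 = c.(rec X. b.c.c.X) has moves =c=> p0
Q's transition system — 3 states:
  q0 = rec X. b.(0 + c.c.X) has moves =b=> q1
  q1 = 0 + c.c.(rec X. b.(0 + c.c.X)) has moves =c=> q2
  q2 = c.(rec X. b.(0 + c.c.X)) has moves =c=> q0
Coarsest stable partition (strong bisimilarity classes):
  B0 = {p0, q0}
  B1 = {p1, q1}
  B2 = {p2, q2}
p0 ∈ B0, q0 ∈ B0 → same block
Bisimilar ⇒ trace-equivalent.

YES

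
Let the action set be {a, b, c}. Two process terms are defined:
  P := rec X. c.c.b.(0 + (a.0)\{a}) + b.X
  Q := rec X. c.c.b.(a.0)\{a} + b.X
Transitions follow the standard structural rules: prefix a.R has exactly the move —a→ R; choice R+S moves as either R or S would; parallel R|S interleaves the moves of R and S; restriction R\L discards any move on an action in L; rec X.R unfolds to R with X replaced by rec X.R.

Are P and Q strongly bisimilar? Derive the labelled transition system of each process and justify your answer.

bisimilar

LTS(P): 4 reachable states
  p0 = rec X. c.c.b.(0 + (a.0)\{a}) + b.X → —b→ p0, —c→ p1
  p1 = c.b.(0 + (a.0)\{a}) → —c→ p2
  p2 = b.(0 + (a.0)\{a}) → —b→ p3
  p3 = 0 + (a.0)\{a} → deadlocked
LTS(Q): 4 reachable states
  q0 = rec X. c.c.b.(a.0)\{a} + b.X → —b→ q0, —c→ q1
  q1 = c.b.(a.0)\{a} → —c→ q2
  q2 = b.(a.0)\{a} → —b→ q3
  q3 = (a.0)\{a} → deadlocked
Coarsest stable partition (strong bisimilarity classes):
  B0 = {p0, q0}
  B1 = {p1, q1}
  B2 = {p2, q2}
  B3 = {p3, q3}
p0 ∈ B0, q0 ∈ B0 → same block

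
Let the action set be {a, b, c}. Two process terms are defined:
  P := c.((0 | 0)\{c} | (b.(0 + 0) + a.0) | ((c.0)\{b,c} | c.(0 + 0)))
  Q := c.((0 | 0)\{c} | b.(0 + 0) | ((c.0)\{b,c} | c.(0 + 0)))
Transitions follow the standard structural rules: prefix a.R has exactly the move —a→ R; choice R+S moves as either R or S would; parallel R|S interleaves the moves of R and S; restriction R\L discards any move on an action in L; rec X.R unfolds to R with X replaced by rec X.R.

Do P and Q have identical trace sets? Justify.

traces(P) ≠ traces(Q) — witness ⟨ca⟩

LTS(P): 7 reachable states
  p0 = c.((0 | 0)\{c} | (b.(0 + 0) + a.0) | ((c.0)\{b,c} | c.(0 + 0))) has moves ··c··> p1
  p1 = (0 | 0)\{c} | (b.(0 + 0) + a.0) | ((c.0)\{b,c} | c.(0 + 0)) has moves ··a··> p2, ··b··> p3, ··c··> p4
  p2 = (0 | 0)\{c} | 0 | ((c.0)\{b,c} | c.(0 + 0)) has moves ··c··> p5
  p3 = (0 | 0)\{c} | (0 + 0) | ((c.0)\{b,c} | c.(0 + 0)) has moves ··c··> p6
  p4 = (0 | 0)\{c} | (b.(0 + 0) + a.0) | ((c.0)\{b,c} | (0 + 0)) has moves ··a··> p5, ··b··> p6
  p5 = (0 | 0)\{c} | 0 | ((c.0)\{b,c} | (0 + 0)) has moves (no moves)
  p6 = (0 | 0)\{c} | (0 + 0) | ((c.0)\{b,c} | (0 + 0)) has moves (no moves)
LTS(Q): 5 reachable states
  q0 = c.((0 | 0)\{c} | b.(0 + 0) | ((c.0)\{b,c} | c.(0 + 0))) has moves ··c··> q1
  q1 = (0 | 0)\{c} | b.(0 + 0) | ((c.0)\{b,c} | c.(0 + 0)) has moves ··b··> q2, ··c··> q3
  q2 = (0 | 0)\{c} | (0 + 0) | ((c.0)\{b,c} | c.(0 + 0)) has moves ··c··> q4
  q3 = (0 | 0)\{c} | b.(0 + 0) | ((c.0)\{b,c} | (0 + 0)) has moves ··b··> q4
  q4 = (0 | 0)\{c} | (0 + 0) | ((c.0)\{b,c} | (0 + 0)) has moves (no moves)
Run σ = ⟨ca⟩ on P: start {p0}
  after c @ step 1: {p1}
  after a @ step 2: {p2}
  ✓ P
Run σ = ⟨ca⟩ on Q: start {q0}
  after c @ step 1: {q1}
  after a @ step 2: no successor for Q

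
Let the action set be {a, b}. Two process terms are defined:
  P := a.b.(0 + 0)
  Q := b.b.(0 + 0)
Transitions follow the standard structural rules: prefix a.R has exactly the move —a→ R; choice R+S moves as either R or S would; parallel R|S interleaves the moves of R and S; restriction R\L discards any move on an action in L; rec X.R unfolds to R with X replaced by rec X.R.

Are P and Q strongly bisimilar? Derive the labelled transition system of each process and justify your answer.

P's transition system — 3 states:
  p0 = a.b.(0 + 0) | ··a··> p1
  p1 = b.(0 + 0) | ··b··> p2
  p2 = 0 + 0 | deadlocked
Q's transition system — 3 states:
  q0 = b.b.(0 + 0) | ··b··> q1
  q1 = b.(0 + 0) | ··b··> q2
  q2 = 0 + 0 | deadlocked
Partition-refinement fixed point:
  B0 = {p0}
  B1 = {p1, q1}
  B2 = {p2, q2}
  B3 = {q0}
p0 ∈ B0, q0 ∈ B3 → different blocks

NO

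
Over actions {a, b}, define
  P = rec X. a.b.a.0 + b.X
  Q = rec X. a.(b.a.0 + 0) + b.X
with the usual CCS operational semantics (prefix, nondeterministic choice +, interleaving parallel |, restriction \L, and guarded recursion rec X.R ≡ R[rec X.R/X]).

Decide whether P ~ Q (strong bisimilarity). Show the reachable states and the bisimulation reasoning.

P's transition system — 4 states:
  p0 = rec X. a.b.a.0 + b.X | -a-> p1, -b-> p0
  p1 = b.a.0 | -b-> p2
  p2 = a.0 | -a-> p3
  p3 = 0 | ∅
Q's transition system — 4 states:
  q0 = rec X. a.(b.a.0 + 0) + b.X | -a-> q1, -b-> q0
  q1 = b.a.0 + 0 | -b-> q2
  q2 = a.0 | -a-> q3
  q3 = 0 | ∅
Bisimilarity quotient blocks:
  B0 = {p0, q0}
  B1 = {p1, q1}
  B2 = {p2, q2}
  B3 = {p3, q3}
p0 ∈ B0, q0 ∈ B0 → same block

bisimilar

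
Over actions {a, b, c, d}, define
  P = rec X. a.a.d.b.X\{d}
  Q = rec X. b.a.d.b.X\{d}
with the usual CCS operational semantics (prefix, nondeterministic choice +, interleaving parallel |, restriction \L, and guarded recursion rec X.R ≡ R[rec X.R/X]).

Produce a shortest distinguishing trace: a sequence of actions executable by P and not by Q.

a

Reachable graph of P (7 states):
  u0 = rec X. a.a.d.b.X\{d} :: —a→ u1
  u1 = a.d.b.(rec X. a.a.d.b.X\{d})\{d} :: —a→ u2
  u2 = d.b.(rec X. a.a.d.b.X\{d})\{d} :: —d→ u3
  u3 = b.(rec X. a.a.d.b.X\{d})\{d} :: —b→ u4
  u4 = (rec X. a.a.d.b.X\{d})\{d} :: —a→ u5
  u5 = (a.d.b.(rec X. a.a.d.b.X\{d})\{d})\{d} :: —a→ u6
  u6 = (d.b.(rec X. a.a.d.b.X\{d})\{d})\{d} :: ∅
Reachable graph of Q (7 states):
  v0 = rec X. b.a.d.b.X\{d} :: —b→ v1
  v1 = a.d.b.(rec X. b.a.d.b.X\{d})\{d} :: —a→ v2
  v2 = d.b.(rec X. b.a.d.b.X\{d})\{d} :: —d→ v3
  v3 = b.(rec X. b.a.d.b.X\{d})\{d} :: —b→ v4
  v4 = (rec X. b.a.d.b.X\{d})\{d} :: —b→ v5
  v5 = (a.d.b.(rec X. b.a.d.b.X\{d})\{d})\{d} :: —a→ v6
  v6 = (d.b.(rec X. b.a.d.b.X\{d})\{d})\{d} :: ∅
Run σ = ⟨a⟩ on P: start {u0}
  after a @ step 1: {u1}
  ✓ P
Run σ = ⟨a⟩ on Q: start {v0}
  after a @ step 1: no successor for Q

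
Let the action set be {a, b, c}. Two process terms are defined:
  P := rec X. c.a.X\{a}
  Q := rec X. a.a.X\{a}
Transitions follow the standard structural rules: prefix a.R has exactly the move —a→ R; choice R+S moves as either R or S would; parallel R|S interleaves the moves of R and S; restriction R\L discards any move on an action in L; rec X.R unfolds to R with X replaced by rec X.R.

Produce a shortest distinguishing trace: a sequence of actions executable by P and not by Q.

c

LTS(P): 4 reachable states
  m0 = rec X. c.a.X\{a} ⊢ ··c··> m1
  m1 = a.(rec X. c.a.X\{a})\{a} ⊢ ··a··> m2
  m2 = (rec X. c.a.X\{a})\{a} ⊢ ··c··> m3
  m3 = (a.(rec X. c.a.X\{a})\{a})\{a} ⊢ (no moves)
LTS(Q): 3 reachable states
  n0 = rec X. a.a.X\{a} ⊢ ··a··> n1
  n1 = a.(rec X. a.a.X\{a})\{a} ⊢ ··a··> n2
  n2 = (rec X. a.a.X\{a})\{a} ⊢ (no moves)
Trace ⟨c⟩ through P, begin at {m0}:
  [1] c ⇒ {m1}
  P completes σ.
Trace ⟨c⟩ through Q, begin at {n0}:
  [1] c ⇒ ∅ (Q stuck)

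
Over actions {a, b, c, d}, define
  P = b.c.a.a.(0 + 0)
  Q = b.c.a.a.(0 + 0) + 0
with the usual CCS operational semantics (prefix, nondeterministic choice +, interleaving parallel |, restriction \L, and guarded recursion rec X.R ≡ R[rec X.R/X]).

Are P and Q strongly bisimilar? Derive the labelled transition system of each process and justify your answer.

bisimilar

Reachable graph of P (5 states):
  p0 = b.c.a.a.(0 + 0) → -b-> p1
  p1 = c.a.a.(0 + 0) → -c-> p2
  p2 = a.a.(0 + 0) → -a-> p3
  p3 = a.(0 + 0) → -a-> p4
  p4 = 0 + 0 → (no moves)
Reachable graph of Q (5 states):
  q0 = b.c.a.a.(0 + 0) + 0 → -b-> q1
  q1 = c.a.a.(0 + 0) → -c-> q2
  q2 = a.a.(0 + 0) → -a-> q3
  q3 = a.(0 + 0) → -a-> q4
  q4 = 0 + 0 → (no moves)
Partition-refinement fixed point:
  B0 = {p0, q0}
  B1 = {p1, q1}
  B2 = {p2, q2}
  B3 = {p3, q3}
  B4 = {p4, q4}
p0 ∈ B0, q0 ∈ B0 → same block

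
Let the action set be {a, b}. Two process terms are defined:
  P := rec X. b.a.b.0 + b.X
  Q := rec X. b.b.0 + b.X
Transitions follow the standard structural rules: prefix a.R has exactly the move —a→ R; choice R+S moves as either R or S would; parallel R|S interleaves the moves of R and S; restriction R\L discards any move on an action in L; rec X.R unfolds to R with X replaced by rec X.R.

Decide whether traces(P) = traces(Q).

NO — witness ⟨ba⟩

LTS(P): 4 reachable states
  m0 = rec X. b.a.b.0 + b.X ⊢ —b→ m0, —b→ m1
  m1 = a.b.0 ⊢ —a→ m2
  m2 = b.0 ⊢ —b→ m3
  m3 = 0 ⊢ ·
LTS(Q): 3 reachable states
  n0 = rec X. b.b.0 + b.X ⊢ —b→ n0, —b→ n1
  n1 = b.0 ⊢ —b→ n2
  n2 = 0 ⊢ ·
Executing ba from P (initial set {m0}):
  [1] b ⇒ {m0, m1}
  [2] a ⇒ {m2}
  ✓ P
Executing ba from Q (initial set {n0}):
  [1] b ⇒ {n0, n1}
  [2] a ⇒ ∅  — Q cannot continue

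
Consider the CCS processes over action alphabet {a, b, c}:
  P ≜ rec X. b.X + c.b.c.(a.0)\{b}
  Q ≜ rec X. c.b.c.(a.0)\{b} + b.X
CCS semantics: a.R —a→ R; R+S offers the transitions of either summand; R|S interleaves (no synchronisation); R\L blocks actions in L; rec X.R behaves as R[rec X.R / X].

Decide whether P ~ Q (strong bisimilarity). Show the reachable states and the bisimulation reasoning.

LTS(P): 5 reachable states
  p0 = rec X. b.X + c.b.c.(a.0)\{b} ⊢ =b=> p0, =c=> p1
  p1 = b.c.(a.0)\{b} ⊢ =b=> p2
  p2 = c.(a.0)\{b} ⊢ =c=> p3
  p3 = (a.0)\{b} ⊢ =a=> p4
  p4 = 0\{b} ⊢ deadlocked
LTS(Q): 5 reachable states
  q0 = rec X. c.b.c.(a.0)\{b} + b.X ⊢ =b=> q0, =c=> q1
  q1 = b.c.(a.0)\{b} ⊢ =b=> q2
  q2 = c.(a.0)\{b} ⊢ =c=> q3
  q3 = (a.0)\{b} ⊢ =a=> q4
  q4 = 0\{b} ⊢ deadlocked
Coarsest stable partition (strong bisimilarity classes):
  B0 = {p0, q0}
  B1 = {p1, q1}
  B2 = {p2, q2}
  B3 = {p3, q3}
  B4 = {p4, q4}
p0 ∈ B0, q0 ∈ B0 → same block

P ~ Q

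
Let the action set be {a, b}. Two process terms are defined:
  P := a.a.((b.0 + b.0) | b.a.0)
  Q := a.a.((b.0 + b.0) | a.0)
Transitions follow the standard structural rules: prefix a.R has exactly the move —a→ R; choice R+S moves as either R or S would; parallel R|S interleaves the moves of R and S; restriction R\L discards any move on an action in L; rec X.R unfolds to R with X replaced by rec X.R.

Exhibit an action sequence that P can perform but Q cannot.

Reachable graph of P (8 states):
  s0 = a.a.((b.0 + b.0) | b.a.0) → —a→ s1
  s1 = a.((b.0 + b.0) | b.a.0) → —a→ s2
  s2 = (b.0 + b.0) | b.a.0 → —b→ s3, —b→ s4
  s3 = (b.0 + b.0) | a.0 → —a→ s5, —b→ s6
  s4 = 0 | b.a.0 → —b→ s6
  s5 = (b.0 + b.0) | 0 → —b→ s7
  s6 = 0 | a.0 → —a→ s7
  s7 = 0 | 0 → (no moves)
Reachable graph of Q (6 states):
  t0 = a.a.((b.0 + b.0) | a.0) → —a→ t1
  t1 = a.((b.0 + b.0) | a.0) → —a→ t2
  t2 = (b.0 + b.0) | a.0 → —a→ t3, —b→ t4
  t3 = (b.0 + b.0) | 0 → —b→ t5
  t4 = 0 | a.0 → —a→ t5
  t5 = 0 | 0 → (no moves)
Run σ = ⟨aabb⟩ on P: start {s0}
  [1] a ⇒ {s1}
  [2] a ⇒ {s2}
  [3] b ⇒ {s3, s4}
  [4] b ⇒ {s6}
  ✓ P
Run σ = ⟨aabb⟩ on Q: start {t0}
  [1] a ⇒ {t1}
  [2] a ⇒ {t2}
  [3] b ⇒ {t4}
  [4] b ⇒ ∅  — Q cannot continue

aabb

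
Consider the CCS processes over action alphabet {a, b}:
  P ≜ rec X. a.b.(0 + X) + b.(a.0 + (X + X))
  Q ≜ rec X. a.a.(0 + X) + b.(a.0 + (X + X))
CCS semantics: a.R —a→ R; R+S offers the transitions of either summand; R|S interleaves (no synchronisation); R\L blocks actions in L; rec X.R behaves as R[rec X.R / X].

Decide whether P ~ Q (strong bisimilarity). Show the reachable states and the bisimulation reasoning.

not bisimilar

LTS(P): 5 reachable states
  p0 = rec X. a.b.(0 + X) + b.(a.0 + (X + X)) | -a-> p1, -b-> p2
  p1 = b.(0 + (rec X. a.b.(0 + X) + b.(a.0 + (X + X)))) | -b-> p3
  p2 = a.0 + ((rec X. a.b.(0 + X) + b.(a.0 + (X + X))) + (rec X. a.b.(0 + X) + b.(a.0 + (X + X)))) | -a-> p1, -a-> p4, -b-> p2
  p3 = 0 + (rec X. a.b.(0 + X) + b.(a.0 + (X + X))) | -a-> p1, -b-> p2
  p4 = 0 | stopped
LTS(Q): 5 reachable states
  q0 = rec X. a.a.(0 + X) + b.(a.0 + (X + X)) | -a-> q1, -b-> q2
  q1 = a.(0 + (rec X. a.a.(0 + X) + b.(a.0 + (X + X)))) | -a-> q3
  q2 = a.0 + ((rec X. a.a.(0 + X) + b.(a.0 + (X + X))) + (rec X. a.a.(0 + X) + b.(a.0 + (X + X)))) | -a-> q1, -a-> q4, -b-> q2
  q3 = 0 + (rec X. a.a.(0 + X) + b.(a.0 + (X + X))) | -a-> q1, -b-> q2
  q4 = 0 | stopped
Partition-refinement fixed point:
  B0 = {p0, p3}
  B1 = {p2}
  B2 = {p4, q4}
  B3 = {p1}
  B4 = {q0, q3}
  B5 = {q1}
  B6 = {q2}
p0 ∈ B0, q0 ∈ B4 → different blocks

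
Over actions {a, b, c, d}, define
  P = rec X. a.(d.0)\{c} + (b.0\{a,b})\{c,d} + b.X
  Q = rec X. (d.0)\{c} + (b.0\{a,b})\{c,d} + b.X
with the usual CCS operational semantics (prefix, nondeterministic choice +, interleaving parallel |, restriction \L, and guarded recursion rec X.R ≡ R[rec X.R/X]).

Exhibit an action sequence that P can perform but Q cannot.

a

Reachable graph of P (4 states):
  m0 = rec X. a.(d.0)\{c} + (b.0\{a,b})\{c,d} + b.X has moves -a-> m1, -b-> m0, -b-> m2
  m1 = (d.0)\{c} has moves -d-> m3
  m2 = 0\{a,b}\{c,d} has moves ·
  m3 = 0\{c} has moves ·
Reachable graph of Q (3 states):
  n0 = rec X. (d.0)\{c} + (b.0\{a,b})\{c,d} + b.X has moves -b-> n0, -b-> n1, -d-> n2
  n1 = 0\{a,b}\{c,d} has moves ·
  n2 = 0\{c} has moves ·
Trace ⟨a⟩ through P, begin at {m0}:
  step 1 (a): {m1}
  P completes σ.
Trace ⟨a⟩ through Q, begin at {n0}:
  step 1 (a): no successor for Q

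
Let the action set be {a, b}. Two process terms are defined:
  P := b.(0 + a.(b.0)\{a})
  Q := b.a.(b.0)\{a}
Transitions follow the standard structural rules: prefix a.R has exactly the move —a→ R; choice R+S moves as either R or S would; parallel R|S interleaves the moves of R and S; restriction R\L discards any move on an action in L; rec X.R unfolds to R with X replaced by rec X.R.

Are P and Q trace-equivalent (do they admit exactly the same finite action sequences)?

LTS(P): 4 reachable states
  p0 = b.(0 + a.(b.0)\{a}) ⊢ —b→ p1
  p1 = 0 + a.(b.0)\{a} ⊢ —a→ p2
  p2 = (b.0)\{a} ⊢ —b→ p3
  p3 = 0\{a} ⊢ stopped
LTS(Q): 4 reachable states
  q0 = b.a.(b.0)\{a} ⊢ —b→ q1
  q1 = a.(b.0)\{a} ⊢ —a→ q2
  q2 = (b.0)\{a} ⊢ —b→ q3
  q3 = 0\{a} ⊢ stopped
Partition-refinement fixed point:
  B0 = {p0, q0}
  B1 = {p1, q1}
  B2 = {p2, q2}
  B3 = {p3, q3}
p0 ∈ B0, q0 ∈ B0 → same block
Bisimilar ⇒ trace-equivalent.

trace-equivalent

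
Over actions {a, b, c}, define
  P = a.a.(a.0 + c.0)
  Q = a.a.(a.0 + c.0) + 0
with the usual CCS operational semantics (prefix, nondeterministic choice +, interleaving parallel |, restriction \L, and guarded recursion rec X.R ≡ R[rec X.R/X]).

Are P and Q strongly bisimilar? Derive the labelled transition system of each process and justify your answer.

bisimilar

P's transition system — 4 states:
  s0 = a.a.(a.0 + c.0) → --a--▸ s1
  s1 = a.(a.0 + c.0) → --a--▸ s2
  s2 = a.0 + c.0 → --a--▸ s3, --c--▸ s3
  s3 = 0 → deadlocked
Q's transition system — 4 states:
  t0 = a.a.(a.0 + c.0) + 0 → --a--▸ t1
  t1 = a.(a.0 + c.0) → --a--▸ t2
  t2 = a.0 + c.0 → --a--▸ t3, --c--▸ t3
  t3 = 0 → deadlocked
Partition-refinement fixed point:
  B0 = {s0, t0}
  B1 = {s1, t1}
  B2 = {s2, t2}
  B3 = {s3, t3}
s0 ∈ B0, t0 ∈ B0 → same block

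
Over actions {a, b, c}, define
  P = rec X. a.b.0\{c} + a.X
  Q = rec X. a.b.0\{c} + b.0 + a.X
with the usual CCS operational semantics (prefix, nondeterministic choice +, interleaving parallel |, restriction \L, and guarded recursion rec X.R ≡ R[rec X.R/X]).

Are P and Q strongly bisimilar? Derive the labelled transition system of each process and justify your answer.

Reachable graph of P (3 states):
  p0 = rec X. a.b.0\{c} + a.X :: =a=> p0, =a=> p1
  p1 = b.0\{c} :: =b=> p2
  p2 = 0\{c} :: stopped
Reachable graph of Q (4 states):
  q0 = rec X. a.b.0\{c} + b.0 + a.X :: =a=> q0, =a=> q1, =b=> q2
  q1 = b.0\{c} :: =b=> q3
  q2 = 0 :: stopped
  q3 = 0\{c} :: stopped
Bisimilarity quotient blocks:
  B0 = {p0}
  B1 = {p1, q1}
  B2 = {p2, q2, q3}
  B3 = {q0}
p0 ∈ B0, q0 ∈ B3 → different blocks

P ≁ Q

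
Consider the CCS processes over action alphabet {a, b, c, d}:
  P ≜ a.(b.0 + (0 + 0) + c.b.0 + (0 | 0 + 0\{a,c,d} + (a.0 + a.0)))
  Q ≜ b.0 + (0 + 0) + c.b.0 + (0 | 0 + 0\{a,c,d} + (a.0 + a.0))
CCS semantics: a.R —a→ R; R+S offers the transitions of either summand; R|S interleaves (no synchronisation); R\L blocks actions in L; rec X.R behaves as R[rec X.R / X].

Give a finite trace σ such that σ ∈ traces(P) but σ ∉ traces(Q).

Reachable graph of P (4 states):
  s0 = a.(b.0 + (0 + 0) + c.b.0 + (0 | 0 + 0\{a,c,d} + (a.0 + a.0))) | -a-> s1
  s1 = b.0 + (0 + 0) + c.b.0 + (0 | 0 + 0\{a,c,d} + (a.0 + a.0)) | -a-> s2, -b-> s2, -c-> s3
  s2 = 0 | ·
  s3 = b.0 | -b-> s2
Reachable graph of Q (3 states):
  t0 = b.0 + (0 + 0) + c.b.0 + (0 | 0 + 0\{a,c,d} + (a.0 + a.0)) | -a-> t1, -b-> t1, -c-> t2
  t1 = 0 | ·
  t2 = b.0 | -b-> t1
Executing aa from P (initial set {s0}):
  after a @ step 1: {s1}
  after a @ step 2: {s2}
  ✓ P
Executing aa from Q (initial set {t0}):
  after a @ step 1: {t1}
  after a @ step 2: no successor for Q

aa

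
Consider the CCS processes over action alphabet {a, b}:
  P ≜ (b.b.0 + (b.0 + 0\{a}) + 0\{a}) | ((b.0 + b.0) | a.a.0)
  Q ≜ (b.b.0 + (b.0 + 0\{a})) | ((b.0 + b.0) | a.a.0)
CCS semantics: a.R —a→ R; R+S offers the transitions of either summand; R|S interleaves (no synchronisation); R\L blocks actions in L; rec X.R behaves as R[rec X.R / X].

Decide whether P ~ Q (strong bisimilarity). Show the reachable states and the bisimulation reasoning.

YES

LTS(P): 18 reachable states
  p0 = (b.b.0 + (b.0 + 0\{a}) + 0\{a}) | ((b.0 + b.0) | a.a.0) has moves ··a··> p1, ··b··> p2, ··b··> p3, ··b··> p4
  p1 = (b.b.0 + (b.0 + 0\{a}) + 0\{a}) | ((b.0 + b.0) | a.0) has moves ··a··> p5, ··b··> p6, ··b··> p7, ··b··> p8
  p2 = (b.b.0 + (b.0 + 0\{a}) + 0\{a}) | (0 | a.a.0) has moves ··a··> p6, ··b··> p10, ··b··> p9
  p3 = 0 | ((b.0 + b.0) | a.a.0) has moves ··a··> p7, ··b··> p9
  p4 = b.0 | ((b.0 + b.0) | a.a.0) has moves ··a··> p8, ··b··> p10, ··b··> p3
  p5 = (b.b.0 + (b.0 + 0\{a}) + 0\{a}) | ((b.0 + b.0) | 0) has moves ··b··> p11, ··b··> p12, ··b··> p13
  p6 = (b.b.0 + (b.0 + 0\{a}) + 0\{a}) | (0 | a.0) has moves ··a··> p11, ··b··> p14, ··b··> p15
  p7 = 0 | ((b.0 + b.0) | a.0) has moves ··a··> p12, ··b··> p14
  p8 = b.0 | ((b.0 + b.0) | a.0) has moves ··a··> p13, ··b··> p15, ··b··> p7
  p9 = 0 | (0 | a.a.0) has moves ··a··> p14
  p10 = b.0 | (0 | a.a.0) has moves ··a··> p15, ··b··> p9
  p11 = (b.b.0 + (b.0 + 0\{a}) + 0\{a}) | (0 | 0) has moves ··b··> p16, ··b··> p17
  p12 = 0 | ((b.0 + b.0) | 0) has moves ··b··> p16
  p13 = b.0 | ((b.0 + b.0) | 0) has moves ··b··> p12, ··b··> p17
  p14 = 0 | (0 | a.0) has moves ··a··> p16
  p15 = b.0 | (0 | a.0) has moves ··a··> p17, ··b··> p14
  p16 = 0 | (0 | 0) has moves ∅
  p17 = b.0 | (0 | 0) has moves ··b··> p16
LTS(Q): 18 reachable states
  q0 = (b.b.0 + (b.0 + 0\{a})) | ((b.0 + b.0) | a.a.0) has moves ··a··> q1, ··b··> q2, ··b··> q3, ··b··> q4
  q1 = (b.b.0 + (b.0 + 0\{a})) | ((b.0 + b.0) | a.0) has moves ··a··> q5, ··b··> q6, ··b··> q7, ··b··> q8
  q2 = (b.b.0 + (b.0 + 0\{a})) | (0 | a.a.0) has moves ··a··> q6, ··b··> q10, ··b··> q9
  q3 = 0 | ((b.0 + b.0) | a.a.0) has moves ··a··> q7, ··b··> q9
  q4 = b.0 | ((b.0 + b.0) | a.a.0) has moves ··a··> q8, ··b··> q10, ··b··> q3
  q5 = (b.b.0 + (b.0 + 0\{a})) | ((b.0 + b.0) | 0) has moves ··b··> q11, ··b··> q12, ··b··> q13
  q6 = (b.b.0 + (b.0 + 0\{a})) | (0 | a.0) has moves ··a··> q11, ··b··> q14, ··b··> q15
  q7 = 0 | ((b.0 + b.0) | a.0) has moves ··a··> q12, ··b··> q14
  q8 = b.0 | ((b.0 + b.0) | a.0) has moves ··a··> q13, ··b··> q15, ··b··> q7
  q9 = 0 | (0 | a.a.0) has moves ··a··> q14
  q10 = b.0 | (0 | a.a.0) has moves ··a··> q15, ··b··> q9
  q11 = (b.b.0 + (b.0 + 0\{a})) | (0 | 0) has moves ··b··> q16, ··b··> q17
  q12 = 0 | ((b.0 + b.0) | 0) has moves ··b··> q16
  q13 = b.0 | ((b.0 + b.0) | 0) has moves ··b··> q12, ··b··> q17
  q14 = 0 | (0 | a.0) has moves ··a··> q16
  q15 = b.0 | (0 | a.0) has moves ··a··> q17, ··b··> q14
  q16 = 0 | (0 | 0) has moves ∅
  q17 = b.0 | (0 | 0) has moves ··b··> q16
Bisimilarity quotient blocks:
  B0 = {p0, q0}
  B1 = {p2, q2}
  B2 = {p10, p3, q10, q3}
  B3 = {p9, q9}
  B4 = {p14, q14}
  B5 = {p16, q16}
  B6 = {p15, p7, q15, q7}
  B7 = {p12, p17, q12, q17}
  B8 = {p6, q6}
  B9 = {p11, q11}
  B10 = {p4, q4}
  B11 = {p8, q8}
  B12 = {p13, q13}
  B13 = {p1, q1}
  B14 = {p5, q5}
p0 ∈ B0, q0 ∈ B0 → same block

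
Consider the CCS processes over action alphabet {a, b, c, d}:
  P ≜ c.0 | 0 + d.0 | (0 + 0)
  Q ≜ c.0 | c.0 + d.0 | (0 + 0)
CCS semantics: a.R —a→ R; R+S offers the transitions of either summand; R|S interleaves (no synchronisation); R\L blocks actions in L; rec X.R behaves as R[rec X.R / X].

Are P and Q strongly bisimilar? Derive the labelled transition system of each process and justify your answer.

P's transition system — 3 states:
  p0 = c.0 | 0 + d.0 | (0 + 0) has moves —c→ p1, —d→ p2
  p1 = 0 | 0 has moves (no moves)
  p2 = 0 | (0 + 0) has moves (no moves)
Q's transition system — 5 states:
  q0 = c.0 | c.0 + d.0 | (0 + 0) has moves —c→ q1, —c→ q2, —d→ q3
  q1 = 0 | c.0 has moves —c→ q4
  q2 = c.0 | 0 has moves —c→ q4
  q3 = 0 | (0 + 0) has moves (no moves)
  q4 = 0 | 0 has moves (no moves)
Partition-refinement fixed point:
  B0 = {p0}
  B1 = {p1, p2, q3, q4}
  B2 = {q0}
  B3 = {q1, q2}
p0 ∈ B0, q0 ∈ B2 → different blocks

NO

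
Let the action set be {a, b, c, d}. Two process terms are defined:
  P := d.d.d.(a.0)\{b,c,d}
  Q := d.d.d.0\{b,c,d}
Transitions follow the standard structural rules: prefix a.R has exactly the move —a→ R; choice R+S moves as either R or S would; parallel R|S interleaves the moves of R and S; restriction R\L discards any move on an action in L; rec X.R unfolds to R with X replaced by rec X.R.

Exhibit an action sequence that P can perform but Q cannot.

ddda

Reachable graph of P (5 states):
  p0 = d.d.d.(a.0)\{b,c,d} has moves --d--▸ p1
  p1 = d.d.(a.0)\{b,c,d} has moves --d--▸ p2
  p2 = d.(a.0)\{b,c,d} has moves --d--▸ p3
  p3 = (a.0)\{b,c,d} has moves --a--▸ p4
  p4 = 0\{b,c,d} has moves deadlocked
Reachable graph of Q (4 states):
  q0 = d.d.d.0\{b,c,d} has moves --d--▸ q1
  q1 = d.d.0\{b,c,d} has moves --d--▸ q2
  q2 = d.0\{b,c,d} has moves --d--▸ q3
  q3 = 0\{b,c,d} has moves deadlocked
Executing ddda from P (initial set {p0}):
  step 1 (d): {p1}
  step 2 (d): {p2}
  step 3 (d): {p3}
  step 4 (a): {p4}
  ✓ P
Executing ddda from Q (initial set {q0}):
  step 1 (d): {q1}
  step 2 (d): {q2}
  step 3 (d): {q3}
  step 4 (a): no successor for Q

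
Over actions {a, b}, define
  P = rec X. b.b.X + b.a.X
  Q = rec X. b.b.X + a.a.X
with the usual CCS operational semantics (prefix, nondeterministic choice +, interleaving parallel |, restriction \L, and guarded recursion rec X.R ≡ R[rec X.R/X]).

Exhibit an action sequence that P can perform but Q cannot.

LTS(P): 3 reachable states
  s0 = rec X. b.b.X + b.a.X → ··b··> s1, ··b··> s2
  s1 = a.(rec X. b.b.X + b.a.X) → ··a··> s0
  s2 = b.(rec X. b.b.X + b.a.X) → ··b··> s0
LTS(Q): 3 reachable states
  t0 = rec X. b.b.X + a.a.X → ··a··> t1, ··b··> t2
  t1 = a.(rec X. b.b.X + a.a.X) → ··a··> t0
  t2 = b.(rec X. b.b.X + a.a.X) → ··b··> t0
Executing ba from P (initial set {s0}):
  step 1 (b): {s1, s2}
  step 2 (a): {s0}
  — P admits the full trace.
Executing ba from Q (initial set {t0}):
  step 1 (b): {t2}
  step 2 (a): ∅  — Q cannot continue

ba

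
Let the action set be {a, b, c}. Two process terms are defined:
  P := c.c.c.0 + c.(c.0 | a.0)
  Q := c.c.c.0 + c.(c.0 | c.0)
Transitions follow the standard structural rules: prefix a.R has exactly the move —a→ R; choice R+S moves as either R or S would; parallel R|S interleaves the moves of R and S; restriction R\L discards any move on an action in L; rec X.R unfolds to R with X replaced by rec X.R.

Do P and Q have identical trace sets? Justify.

P's transition system — 8 states:
  p0 = c.c.c.0 + c.(c.0 | a.0) ⊢ --c--▸ p1, --c--▸ p2
  p1 = c.0 | a.0 ⊢ --a--▸ p3, --c--▸ p4
  p2 = c.c.0 ⊢ --c--▸ p5
  p3 = c.0 | 0 ⊢ --c--▸ p6
  p4 = 0 | a.0 ⊢ --a--▸ p6
  p5 = c.0 ⊢ --c--▸ p7
  p6 = 0 | 0 ⊢ ·
  p7 = 0 ⊢ ·
Q's transition system — 8 states:
  q0 = c.c.c.0 + c.(c.0 | c.0) ⊢ --c--▸ q1, --c--▸ q2
  q1 = c.0 | c.0 ⊢ --c--▸ q3, --c--▸ q4
  q2 = c.c.0 ⊢ --c--▸ q5
  q3 = 0 | c.0 ⊢ --c--▸ q6
  q4 = c.0 | 0 ⊢ --c--▸ q6
  q5 = c.0 ⊢ --c--▸ q7
  q6 = 0 | 0 ⊢ ·
  q7 = 0 ⊢ ·
Run σ = ⟨ca⟩ on P: start {p0}
  after c @ step 1: {p1, p2}
  after a @ step 2: {p3}
  P completes σ.
Run σ = ⟨ca⟩ on Q: start {q0}
  after c @ step 1: {q1, q2}
  after a @ step 2: ∅  — Q cannot continue

trace-distinct — witness ⟨ca⟩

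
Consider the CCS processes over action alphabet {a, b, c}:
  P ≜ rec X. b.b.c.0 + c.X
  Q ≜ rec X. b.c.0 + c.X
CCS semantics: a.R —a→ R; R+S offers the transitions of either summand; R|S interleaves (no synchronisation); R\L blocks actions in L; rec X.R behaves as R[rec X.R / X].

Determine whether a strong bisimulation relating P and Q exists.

P's transition system — 4 states:
  u0 = rec X. b.b.c.0 + c.X → ··b··> u1, ··c··> u0
  u1 = b.c.0 → ··b··> u2
  u2 = c.0 → ··c··> u3
  u3 = 0 → deadlocked
Q's transition system — 3 states:
  v0 = rec X. b.c.0 + c.X → ··b··> v1, ··c··> v0
  v1 = c.0 → ··c··> v2
  v2 = 0 → deadlocked
Coarsest stable partition (strong bisimilarity classes):
  B0 = {u0}
  B1 = {u1}
  B2 = {u2, v1}
  B3 = {u3, v2}
  B4 = {v0}
u0 ∈ B0, v0 ∈ B4 → different blocks

P ≁ Q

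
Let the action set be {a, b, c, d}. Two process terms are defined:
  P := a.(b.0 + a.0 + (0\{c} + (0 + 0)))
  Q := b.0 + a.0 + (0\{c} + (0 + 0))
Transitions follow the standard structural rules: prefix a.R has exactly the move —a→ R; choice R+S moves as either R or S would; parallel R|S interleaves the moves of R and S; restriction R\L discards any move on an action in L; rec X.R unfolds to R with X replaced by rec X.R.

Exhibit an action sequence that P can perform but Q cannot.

aa

LTS(P): 3 reachable states
  u0 = a.(b.0 + a.0 + (0\{c} + (0 + 0))) → --a--▸ u1
  u1 = b.0 + a.0 + (0\{c} + (0 + 0)) → --a--▸ u2, --b--▸ u2
  u2 = 0 → ∅
LTS(Q): 2 reachable states
  v0 = b.0 + a.0 + (0\{c} + (0 + 0)) → --a--▸ v1, --b--▸ v1
  v1 = 0 → ∅
Trace ⟨aa⟩ through P, begin at {u0}:
  after a @ step 1: {u1}
  after a @ step 2: {u2}
  ✓ P
Trace ⟨aa⟩ through Q, begin at {v0}:
  after a @ step 1: {v1}
  after a @ step 2: ∅ (Q stuck)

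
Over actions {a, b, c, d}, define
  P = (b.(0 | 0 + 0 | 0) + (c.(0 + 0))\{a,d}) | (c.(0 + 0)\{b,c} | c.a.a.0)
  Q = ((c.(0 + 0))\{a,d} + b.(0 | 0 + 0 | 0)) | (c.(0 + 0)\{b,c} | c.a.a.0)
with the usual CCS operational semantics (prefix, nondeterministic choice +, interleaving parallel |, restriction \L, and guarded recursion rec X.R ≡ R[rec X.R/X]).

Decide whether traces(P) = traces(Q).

Reachable graph of P (24 states):
  u0 = (b.(0 | 0 + 0 | 0) + (c.(0 + 0))\{a,d}) | (c.(0 + 0)\{b,c} | c.a.a.0) ⊢ -b-> u1, -c-> u2, -c-> u3, -c-> u4
  u1 = (0 | 0 + 0 | 0) | (c.(0 + 0)\{b,c} | c.a.a.0) ⊢ -c-> u5, -c-> u6
  u2 = (0 + 0)\{a,d} | (c.(0 + 0)\{b,c} | c.a.a.0) ⊢ -c-> u7, -c-> u8
  u3 = (b.(0 | 0 + 0 | 0) + (c.(0 + 0))\{a,d}) | ((0 + 0)\{b,c} | c.a.a.0) ⊢ -b-> u5, -c-> u7, -c-> u9
  u4 = (b.(0 | 0 + 0 | 0) + (c.(0 + 0))\{a,d}) | (c.(0 + 0)\{b,c} | a.a.0) ⊢ -a-> u10, -b-> u6, -c-> u8, -c-> u9
  u5 = (0 | 0 + 0 | 0) | ((0 + 0)\{b,c} | c.a.a.0) ⊢ -c-> u11
  u6 = (0 | 0 + 0 | 0) | (c.(0 + 0)\{b,c} | a.a.0) ⊢ -a-> u12, -c-> u11
  u7 = (0 + 0)\{a,d} | ((0 + 0)\{b,c} | c.a.a.0) ⊢ -c-> u13
  u8 = (0 + 0)\{a,d} | (c.(0 + 0)\{b,c} | a.a.0) ⊢ -a-> u14, -c-> u13
  u9 = (b.(0 | 0 + 0 | 0) + (c.(0 + 0))\{a,d}) | ((0 + 0)\{b,c} | a.a.0) ⊢ -a-> u15, -b-> u11, -c-> u13
  u10 = (b.(0 | 0 + 0 | 0) + (c.(0 + 0))\{a,d}) | (c.(0 + 0)\{b,c} | a.0) ⊢ -a-> u16, -b-> u12, -c-> u14, -c-> u15
  u11 = (0 | 0 + 0 | 0) | ((0 + 0)\{b,c} | a.a.0) ⊢ -a-> u17
  u12 = (0 | 0 + 0 | 0) | (c.(0 + 0)\{b,c} | a.0) ⊢ -a-> u18, -c-> u17
  u13 = (0 + 0)\{a,d} | ((0 + 0)\{b,c} | a.a.0) ⊢ -a-> u19
  u14 = (0 + 0)\{a,d} | (c.(0 + 0)\{b,c} | a.0) ⊢ -a-> u20, -c-> u19
  u15 = (b.(0 | 0 + 0 | 0) + (c.(0 + 0))\{a,d}) | ((0 + 0)\{b,c} | a.0) ⊢ -a-> u21, -b-> u17, -c-> u19
  u16 = (b.(0 | 0 + 0 | 0) + (c.(0 + 0))\{a,d}) | (c.(0 + 0)\{b,c} | 0) ⊢ -b-> u18, -c-> u20, -c-> u21
  u17 = (0 | 0 + 0 | 0) | ((0 + 0)\{b,c} | a.0) ⊢ -a-> u22
  u18 = (0 | 0 + 0 | 0) | (c.(0 + 0)\{b,c} | 0) ⊢ -c-> u22
  u19 = (0 + 0)\{a,d} | ((0 + 0)\{b,c} | a.0) ⊢ -a-> u23
  u20 = (0 + 0)\{a,d} | (c.(0 + 0)\{b,c} | 0) ⊢ -c-> u23
  u21 = (b.(0 | 0 + 0 | 0) + (c.(0 + 0))\{a,d}) | ((0 + 0)\{b,c} | 0) ⊢ -b-> u22, -c-> u23
  u22 = (0 | 0 + 0 | 0) | ((0 + 0)\{b,c} | 0) ⊢ ·
  u23 = (0 + 0)\{a,d} | ((0 + 0)\{b,c} | 0) ⊢ ·
Reachable graph of Q (24 states):
  v0 = ((c.(0 + 0))\{a,d} + b.(0 | 0 + 0 | 0)) | (c.(0 + 0)\{b,c} | c.a.a.0) ⊢ -b-> v1, -c-> v2, -c-> v3, -c-> v4
  v1 = (0 | 0 + 0 | 0) | (c.(0 + 0)\{b,c} | c.a.a.0) ⊢ -c-> v5, -c-> v6
  v2 = ((c.(0 + 0))\{a,d} + b.(0 | 0 + 0 | 0)) | ((0 + 0)\{b,c} | c.a.a.0) ⊢ -b-> v5, -c-> v7, -c-> v8
  v3 = ((c.(0 + 0))\{a,d} + b.(0 | 0 + 0 | 0)) | (c.(0 + 0)\{b,c} | a.a.0) ⊢ -a-> v9, -b-> v6, -c-> v10, -c-> v7
  v4 = (0 + 0)\{a,d} | (c.(0 + 0)\{b,c} | c.a.a.0) ⊢ -c-> v10, -c-> v8
  v5 = (0 | 0 + 0 | 0) | ((0 + 0)\{b,c} | c.a.a.0) ⊢ -c-> v11
  v6 = (0 | 0 + 0 | 0) | (c.(0 + 0)\{b,c} | a.a.0) ⊢ -a-> v12, -c-> v11
  v7 = ((c.(0 + 0))\{a,d} + b.(0 | 0 + 0 | 0)) | ((0 + 0)\{b,c} | a.a.0) ⊢ -a-> v13, -b-> v11, -c-> v14
  v8 = (0 + 0)\{a,d} | ((0 + 0)\{b,c} | c.a.a.0) ⊢ -c-> v14
  v9 = ((c.(0 + 0))\{a,d} + b.(0 | 0 + 0 | 0)) | (c.(0 + 0)\{b,c} | a.0) ⊢ -a-> v15, -b-> v12, -c-> v13, -c-> v16
  v10 = (0 + 0)\{a,d} | (c.(0 + 0)\{b,c} | a.a.0) ⊢ -a-> v16, -c-> v14
  v11 = (0 | 0 + 0 | 0) | ((0 + 0)\{b,c} | a.a.0) ⊢ -a-> v17
  v12 = (0 | 0 + 0 | 0) | (c.(0 + 0)\{b,c} | a.0) ⊢ -a-> v18, -c-> v17
  v13 = ((c.(0 + 0))\{a,d} + b.(0 | 0 + 0 | 0)) | ((0 + 0)\{b,c} | a.0) ⊢ -a-> v19, -b-> v17, -c-> v20
  v14 = (0 + 0)\{a,d} | ((0 + 0)\{b,c} | a.a.0) ⊢ -a-> v20
  v15 = ((c.(0 + 0))\{a,d} + b.(0 | 0 + 0 | 0)) | (c.(0 + 0)\{b,c} | 0) ⊢ -b-> v18, -c-> v19, -c-> v21
  v16 = (0 + 0)\{a,d} | (c.(0 + 0)\{b,c} | a.0) ⊢ -a-> v21, -c-> v20
  v17 = (0 | 0 + 0 | 0) | ((0 + 0)\{b,c} | a.0) ⊢ -a-> v22
  v18 = (0 | 0 + 0 | 0) | (c.(0 + 0)\{b,c} | 0) ⊢ -c-> v22
  v19 = ((c.(0 + 0))\{a,d} + b.(0 | 0 + 0 | 0)) | ((0 + 0)\{b,c} | 0) ⊢ -b-> v22, -c-> v23
  v20 = (0 + 0)\{a,d} | ((0 + 0)\{b,c} | a.0) ⊢ -a-> v23
  v21 = (0 + 0)\{a,d} | (c.(0 + 0)\{b,c} | 0) ⊢ -c-> v23
  v22 = (0 | 0 + 0 | 0) | ((0 + 0)\{b,c} | 0) ⊢ ·
  v23 = (0 + 0)\{a,d} | ((0 + 0)\{b,c} | 0) ⊢ ·
Bisimilarity quotient blocks:
  B0 = {u0, v0}
  B1 = {u3, v2}
  B2 = {u5, u7, v5, v8}
  B3 = {u11, u13, v11, v14}
  B4 = {u17, u19, v17, v20}
  B5 = {u22, u23, v22, v23}
  B6 = {u9, v7}
  B7 = {u15, v13}
  B8 = {u21, v19}
  B9 = {u1, u2, v1, v4}
  B10 = {u6, u8, v10, v6}
  B11 = {u12, u14, v12, v16}
  B12 = {u18, u20, v18, v21}
  B13 = {u4, v3}
  B14 = {u10, v9}
  B15 = {u16, v15}
u0 ∈ B0, v0 ∈ B0 → same block
Bisimilar ⇒ trace-equivalent.

trace-equivalent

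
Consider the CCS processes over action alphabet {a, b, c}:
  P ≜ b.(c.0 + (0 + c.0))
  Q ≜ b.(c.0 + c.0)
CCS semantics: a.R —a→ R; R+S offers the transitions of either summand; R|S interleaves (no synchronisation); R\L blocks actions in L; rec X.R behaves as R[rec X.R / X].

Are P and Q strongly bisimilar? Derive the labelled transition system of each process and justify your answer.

P's transition system — 3 states:
  p0 = b.(c.0 + (0 + c.0)) | -b-> p1
  p1 = c.0 + (0 + c.0) | -c-> p2
  p2 = 0 | stopped
Q's transition system — 3 states:
  q0 = b.(c.0 + c.0) | -b-> q1
  q1 = c.0 + c.0 | -c-> q2
  q2 = 0 | stopped
Coarsest stable partition (strong bisimilarity classes):
  B0 = {p0, q0}
  B1 = {p1, q1}
  B2 = {p2, q2}
p0 ∈ B0, q0 ∈ B0 → same block

P ~ Q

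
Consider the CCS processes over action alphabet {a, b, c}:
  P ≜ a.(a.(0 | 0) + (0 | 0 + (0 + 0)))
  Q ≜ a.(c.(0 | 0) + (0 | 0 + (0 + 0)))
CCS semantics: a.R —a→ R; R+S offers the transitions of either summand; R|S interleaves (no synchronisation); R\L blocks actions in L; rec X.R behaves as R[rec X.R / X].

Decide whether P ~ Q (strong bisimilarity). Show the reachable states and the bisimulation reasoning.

P ≁ Q

P's transition system — 3 states:
  p0 = a.(a.(0 | 0) + (0 | 0 + (0 + 0))) :: -a-> p1
  p1 = a.(0 | 0) + (0 | 0 + (0 + 0)) :: -a-> p2
  p2 = 0 | 0 :: (no moves)
Q's transition system — 3 states:
  q0 = a.(c.(0 | 0) + (0 | 0 + (0 + 0))) :: -a-> q1
  q1 = c.(0 | 0) + (0 | 0 + (0 + 0)) :: -c-> q2
  q2 = 0 | 0 :: (no moves)
Partition-refinement fixed point:
  B0 = {p0}
  B1 = {p1}
  B2 = {p2, q2}
  B3 = {q0}
  B4 = {q1}
p0 ∈ B0, q0 ∈ B3 → different blocks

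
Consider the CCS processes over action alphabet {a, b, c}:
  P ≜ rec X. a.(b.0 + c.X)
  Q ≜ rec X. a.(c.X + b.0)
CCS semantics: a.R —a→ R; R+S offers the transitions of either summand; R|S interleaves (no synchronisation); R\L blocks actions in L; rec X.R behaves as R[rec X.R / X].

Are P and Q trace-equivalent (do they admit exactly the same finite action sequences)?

P's transition system — 3 states:
  p0 = rec X. a.(b.0 + c.X) ⊢ ··a··> p1
  p1 = b.0 + c.(rec X. a.(b.0 + c.X)) ⊢ ··b··> p2, ··c··> p0
  p2 = 0 ⊢ ∅
Q's transition system — 3 states:
  q0 = rec X. a.(c.X + b.0) ⊢ ··a··> q1
  q1 = c.(rec X. a.(c.X + b.0)) + b.0 ⊢ ··b··> q2, ··c··> q0
  q2 = 0 ⊢ ∅
Bisimilarity quotient blocks:
  B0 = {p0, q0}
  B1 = {p1, q1}
  B2 = {p2, q2}
p0 ∈ B0, q0 ∈ B0 → same block
Bisimilar ⇒ trace-equivalent.

trace-equivalent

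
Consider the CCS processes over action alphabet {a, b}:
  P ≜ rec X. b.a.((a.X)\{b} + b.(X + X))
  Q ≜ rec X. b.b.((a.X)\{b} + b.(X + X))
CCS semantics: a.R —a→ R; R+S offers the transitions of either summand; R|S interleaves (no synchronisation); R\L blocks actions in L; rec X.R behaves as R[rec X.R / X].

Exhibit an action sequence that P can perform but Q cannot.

ba

LTS(P): 5 reachable states
  p0 = rec X. b.a.((a.X)\{b} + b.(X + X)) ⊢ -b-> p1
  p1 = a.((a.(rec X. b.a.((a.X)\{b} + b.(X + X))))\{b} + b.((rec X. b.a.((a.X)\{b} + b.(X + X))) + (rec X. b.a.((a.X)\{b} + b.(X + X))))) ⊢ -a-> p2
  p2 = (a.(rec X. b.a.((a.X)\{b} + b.(X + X))))\{b} + b.((rec X. b.a.((a.X)\{b} + b.(X + X))) + (rec X. b.a.((a.X)\{b} + b.(X + X)))) ⊢ -a-> p3, -b-> p4
  p3 = (rec X. b.a.((a.X)\{b} + b.(X + X)))\{b} ⊢ ∅
  p4 = (rec X. b.a.((a.X)\{b} + b.(X + X))) + (rec X. b.a.((a.X)\{b} + b.(X + X))) ⊢ -b-> p1
LTS(Q): 5 reachable states
  q0 = rec X. b.b.((a.X)\{b} + b.(X + X)) ⊢ -b-> q1
  q1 = b.((a.(rec X. b.b.((a.X)\{b} + b.(X + X))))\{b} + b.((rec X. b.b.((a.X)\{b} + b.(X + X))) + (rec X. b.b.((a.X)\{b} + b.(X + X))))) ⊢ -b-> q2
  q2 = (a.(rec X. b.b.((a.X)\{b} + b.(X + X))))\{b} + b.((rec X. b.b.((a.X)\{b} + b.(X + X))) + (rec X. b.b.((a.X)\{b} + b.(X + X)))) ⊢ -a-> q3, -b-> q4
  q3 = (rec X. b.b.((a.X)\{b} + b.(X + X)))\{b} ⊢ ∅
  q4 = (rec X. b.b.((a.X)\{b} + b.(X + X))) + (rec X. b.b.((a.X)\{b} + b.(X + X))) ⊢ -b-> q1
Trace ⟨ba⟩ through P, begin at {p0}:
  after b @ step 1: {p1}
  after a @ step 2: {p2}
  ✓ P
Trace ⟨ba⟩ through Q, begin at {q0}:
  after b @ step 1: {q1}
  after a @ step 2: ∅  — Q cannot continue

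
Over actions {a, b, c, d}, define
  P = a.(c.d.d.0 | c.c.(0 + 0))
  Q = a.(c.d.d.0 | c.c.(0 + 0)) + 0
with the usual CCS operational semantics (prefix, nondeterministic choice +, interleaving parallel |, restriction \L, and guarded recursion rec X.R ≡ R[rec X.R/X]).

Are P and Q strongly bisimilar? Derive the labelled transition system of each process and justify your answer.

Reachable graph of P (13 states):
  m0 = a.(c.d.d.0 | c.c.(0 + 0)) has moves =a=> m1
  m1 = c.d.d.0 | c.c.(0 + 0) has moves =c=> m2, =c=> m3
  m2 = c.d.d.0 | c.(0 + 0) has moves =c=> m4, =c=> m5
  m3 = d.d.0 | c.c.(0 + 0) has moves =c=> m5, =d=> m6
  m4 = c.d.d.0 | (0 + 0) has moves =c=> m7
  m5 = d.d.0 | c.(0 + 0) has moves =c=> m7, =d=> m8
  m6 = d.0 | c.c.(0 + 0) has moves =c=> m8, =d=> m9
  m7 = d.d.0 | (0 + 0) has moves =d=> m10
  m8 = d.0 | c.(0 + 0) has moves =c=> m10, =d=> m11
  m9 = 0 | c.c.(0 + 0) has moves =c=> m11
  m10 = d.0 | (0 + 0) has moves =d=> m12
  m11 = 0 | c.(0 + 0) has moves =c=> m12
  m12 = 0 | (0 + 0) has moves ∅
Reachable graph of Q (13 states):
  n0 = a.(c.d.d.0 | c.c.(0 + 0)) + 0 has moves =a=> n1
  n1 = c.d.d.0 | c.c.(0 + 0) has moves =c=> n2, =c=> n3
  n2 = c.d.d.0 | c.(0 + 0) has moves =c=> n4, =c=> n5
  n3 = d.d.0 | c.c.(0 + 0) has moves =c=> n5, =d=> n6
  n4 = c.d.d.0 | (0 + 0) has moves =c=> n7
  n5 = d.d.0 | c.(0 + 0) has moves =c=> n7, =d=> n8
  n6 = d.0 | c.c.(0 + 0) has moves =c=> n8, =d=> n9
  n7 = d.d.0 | (0 + 0) has moves =d=> n10
  n8 = d.0 | c.(0 + 0) has moves =c=> n10, =d=> n11
  n9 = 0 | c.c.(0 + 0) has moves =c=> n11
  n10 = d.0 | (0 + 0) has moves =d=> n12
  n11 = 0 | c.(0 + 0) has moves =c=> n12
  n12 = 0 | (0 + 0) has moves ∅
Coarsest stable partition (strong bisimilarity classes):
  B0 = {m0, n0}
  B1 = {m1, n1}
  B2 = {m3, n3}
  B3 = {m5, n5}
  B4 = {m8, n8}
  B5 = {m11, n11}
  B6 = {m12, n12}
  B7 = {m10, n10}
  B8 = {m7, n7}
  B9 = {m6, n6}
  B10 = {m9, n9}
  B11 = {m2, n2}
  B12 = {m4, n4}
m0 ∈ B0, n0 ∈ B0 → same block

bisimilar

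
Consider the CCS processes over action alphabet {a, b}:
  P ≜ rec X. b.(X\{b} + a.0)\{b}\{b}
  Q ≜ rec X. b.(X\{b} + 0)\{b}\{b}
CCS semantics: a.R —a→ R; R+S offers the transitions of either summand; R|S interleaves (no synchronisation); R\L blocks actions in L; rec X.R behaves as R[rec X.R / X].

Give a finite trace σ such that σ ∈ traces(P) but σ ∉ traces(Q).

ba

P's transition system — 3 states:
  p0 = rec X. b.(X\{b} + a.0)\{b}\{b} has moves --b--▸ p1
  p1 = ((rec X. b.(X\{b} + a.0)\{b}\{b})\{b} + a.0)\{b}\{b} has moves --a--▸ p2
  p2 = 0\{b}\{b} has moves deadlocked
Q's transition system — 2 states:
  q0 = rec X. b.(X\{b} + 0)\{b}\{b} has moves --b--▸ q1
  q1 = ((rec X. b.(X\{b} + 0)\{b}\{b})\{b} + 0)\{b}\{b} has moves deadlocked
Trace ⟨ba⟩ through P, begin at {p0}:
  [1] b ⇒ {p1}
  [2] a ⇒ {p2}
  ✓ P
Trace ⟨ba⟩ through Q, begin at {q0}:
  [1] b ⇒ {q1}
  [2] a ⇒ ∅ (Q stuck)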